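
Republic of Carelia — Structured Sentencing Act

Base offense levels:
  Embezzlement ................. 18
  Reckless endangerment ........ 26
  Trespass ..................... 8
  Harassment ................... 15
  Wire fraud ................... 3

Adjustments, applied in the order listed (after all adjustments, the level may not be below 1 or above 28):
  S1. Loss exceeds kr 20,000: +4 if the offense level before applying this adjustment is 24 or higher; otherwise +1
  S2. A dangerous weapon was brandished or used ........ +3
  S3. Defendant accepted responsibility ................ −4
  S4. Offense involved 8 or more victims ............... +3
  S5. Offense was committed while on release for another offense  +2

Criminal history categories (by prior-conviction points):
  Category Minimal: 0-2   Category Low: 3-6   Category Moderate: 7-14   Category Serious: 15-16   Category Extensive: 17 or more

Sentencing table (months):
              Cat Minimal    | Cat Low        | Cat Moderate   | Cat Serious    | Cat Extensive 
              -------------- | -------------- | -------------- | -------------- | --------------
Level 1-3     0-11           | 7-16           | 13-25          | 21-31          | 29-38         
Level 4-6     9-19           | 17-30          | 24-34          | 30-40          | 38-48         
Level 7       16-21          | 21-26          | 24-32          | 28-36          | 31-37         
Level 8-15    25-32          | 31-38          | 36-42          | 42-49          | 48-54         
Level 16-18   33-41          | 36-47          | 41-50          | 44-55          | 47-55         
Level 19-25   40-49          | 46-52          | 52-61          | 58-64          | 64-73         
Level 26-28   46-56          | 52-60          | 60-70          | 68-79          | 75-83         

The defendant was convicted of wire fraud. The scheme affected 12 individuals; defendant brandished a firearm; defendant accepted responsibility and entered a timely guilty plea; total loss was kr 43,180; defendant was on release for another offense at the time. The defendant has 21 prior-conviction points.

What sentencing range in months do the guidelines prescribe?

48-54 months

Base offense level for wire fraud: 3.
S1 applies (level before this adjustment is 3 < 24, so +1): 3 + 1 = 4.
S2 applies: 4 + 3 = 7.
S3 applies: 7 − 4 = 3.
S4 applies: 3 + 3 = 6.
S5 applies: 6 + 2 = 8.
Final offense level: 8.
Criminal history: 21 prior points → Category Extensive (17+).
Level 8 falls in the 8-15 band.
Grid: Level 8-15 × Category Extensive = 48-54 months.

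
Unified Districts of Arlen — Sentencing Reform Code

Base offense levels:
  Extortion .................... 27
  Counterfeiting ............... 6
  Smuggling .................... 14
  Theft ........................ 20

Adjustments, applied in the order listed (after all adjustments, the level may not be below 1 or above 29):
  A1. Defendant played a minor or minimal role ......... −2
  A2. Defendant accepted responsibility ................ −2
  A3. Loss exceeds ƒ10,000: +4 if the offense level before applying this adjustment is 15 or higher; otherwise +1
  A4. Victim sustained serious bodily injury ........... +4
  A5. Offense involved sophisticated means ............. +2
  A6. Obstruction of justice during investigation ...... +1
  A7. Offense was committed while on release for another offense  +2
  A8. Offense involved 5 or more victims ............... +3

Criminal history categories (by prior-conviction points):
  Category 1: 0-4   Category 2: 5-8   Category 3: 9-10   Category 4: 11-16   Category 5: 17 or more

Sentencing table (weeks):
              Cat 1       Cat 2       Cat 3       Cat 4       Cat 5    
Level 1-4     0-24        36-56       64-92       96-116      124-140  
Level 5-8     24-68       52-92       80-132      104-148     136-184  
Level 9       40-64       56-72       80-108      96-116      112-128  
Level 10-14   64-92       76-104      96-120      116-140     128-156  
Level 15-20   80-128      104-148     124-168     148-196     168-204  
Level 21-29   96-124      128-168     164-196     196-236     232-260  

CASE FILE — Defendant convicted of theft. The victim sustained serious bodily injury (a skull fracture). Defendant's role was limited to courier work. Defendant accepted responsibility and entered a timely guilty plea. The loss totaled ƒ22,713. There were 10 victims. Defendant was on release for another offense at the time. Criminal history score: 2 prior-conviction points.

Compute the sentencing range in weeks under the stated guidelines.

Base offense level for theft: 20.
A1 applies: 20 − 2 = 18.
A2 applies: 18 − 2 = 16.
A3 applies (level before this adjustment is 16 ≥ 15, so +4): 16 + 4 = 20.
A4 applies: 20 + 4 = 24.
A6 does not apply.
A7 applies: 24 + 2 = 26.
A8 applies: 26 + 3 = 29.
Final offense level: 29.
Criminal history: 2 prior points → Category 1 (0-4).
Level 29 falls in the 21-29 band.
Grid: Level 21-29 × Category 1 = 96-124 weeks.

96-124 weeks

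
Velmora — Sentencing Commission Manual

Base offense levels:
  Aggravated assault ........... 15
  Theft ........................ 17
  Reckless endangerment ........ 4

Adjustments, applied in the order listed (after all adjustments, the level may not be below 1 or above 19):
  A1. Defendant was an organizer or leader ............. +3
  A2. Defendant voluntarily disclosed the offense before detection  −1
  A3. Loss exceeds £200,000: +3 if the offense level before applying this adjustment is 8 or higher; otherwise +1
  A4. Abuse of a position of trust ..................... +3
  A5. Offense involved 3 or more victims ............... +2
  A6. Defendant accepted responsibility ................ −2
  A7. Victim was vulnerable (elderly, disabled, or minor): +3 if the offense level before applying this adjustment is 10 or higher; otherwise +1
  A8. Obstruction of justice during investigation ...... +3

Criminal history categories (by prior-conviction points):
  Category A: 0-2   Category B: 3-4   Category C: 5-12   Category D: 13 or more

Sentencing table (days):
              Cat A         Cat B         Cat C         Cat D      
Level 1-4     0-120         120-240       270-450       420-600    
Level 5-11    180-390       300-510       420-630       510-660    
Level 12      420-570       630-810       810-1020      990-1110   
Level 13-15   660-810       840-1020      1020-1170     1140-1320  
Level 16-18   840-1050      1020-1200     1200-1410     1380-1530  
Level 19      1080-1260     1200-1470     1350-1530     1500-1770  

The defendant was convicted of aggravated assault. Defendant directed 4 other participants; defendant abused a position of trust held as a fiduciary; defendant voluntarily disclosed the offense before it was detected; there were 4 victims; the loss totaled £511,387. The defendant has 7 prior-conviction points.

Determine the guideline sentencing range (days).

Base offense level for aggravated assault: 15.
A1 applies: 15 + 3 = 18.
A2 applies: 18 − 1 = 17.
A3 applies (level before this adjustment is 17 ≥ 8, so +3): 17 + 3 = 20.
A4 applies: 20 + 3 = 23.
A5 applies: 23 + 2 = 25.
A7 does not apply.
Level 25 exceeds the maximum of 19; capped at 19.
Final offense level: 19.
Criminal history: 7 prior points → Category C (5-12).
Level 19 falls in the 19 band.
Grid: Level 19 × Category C = 1350-1530 days.

1350-1530 days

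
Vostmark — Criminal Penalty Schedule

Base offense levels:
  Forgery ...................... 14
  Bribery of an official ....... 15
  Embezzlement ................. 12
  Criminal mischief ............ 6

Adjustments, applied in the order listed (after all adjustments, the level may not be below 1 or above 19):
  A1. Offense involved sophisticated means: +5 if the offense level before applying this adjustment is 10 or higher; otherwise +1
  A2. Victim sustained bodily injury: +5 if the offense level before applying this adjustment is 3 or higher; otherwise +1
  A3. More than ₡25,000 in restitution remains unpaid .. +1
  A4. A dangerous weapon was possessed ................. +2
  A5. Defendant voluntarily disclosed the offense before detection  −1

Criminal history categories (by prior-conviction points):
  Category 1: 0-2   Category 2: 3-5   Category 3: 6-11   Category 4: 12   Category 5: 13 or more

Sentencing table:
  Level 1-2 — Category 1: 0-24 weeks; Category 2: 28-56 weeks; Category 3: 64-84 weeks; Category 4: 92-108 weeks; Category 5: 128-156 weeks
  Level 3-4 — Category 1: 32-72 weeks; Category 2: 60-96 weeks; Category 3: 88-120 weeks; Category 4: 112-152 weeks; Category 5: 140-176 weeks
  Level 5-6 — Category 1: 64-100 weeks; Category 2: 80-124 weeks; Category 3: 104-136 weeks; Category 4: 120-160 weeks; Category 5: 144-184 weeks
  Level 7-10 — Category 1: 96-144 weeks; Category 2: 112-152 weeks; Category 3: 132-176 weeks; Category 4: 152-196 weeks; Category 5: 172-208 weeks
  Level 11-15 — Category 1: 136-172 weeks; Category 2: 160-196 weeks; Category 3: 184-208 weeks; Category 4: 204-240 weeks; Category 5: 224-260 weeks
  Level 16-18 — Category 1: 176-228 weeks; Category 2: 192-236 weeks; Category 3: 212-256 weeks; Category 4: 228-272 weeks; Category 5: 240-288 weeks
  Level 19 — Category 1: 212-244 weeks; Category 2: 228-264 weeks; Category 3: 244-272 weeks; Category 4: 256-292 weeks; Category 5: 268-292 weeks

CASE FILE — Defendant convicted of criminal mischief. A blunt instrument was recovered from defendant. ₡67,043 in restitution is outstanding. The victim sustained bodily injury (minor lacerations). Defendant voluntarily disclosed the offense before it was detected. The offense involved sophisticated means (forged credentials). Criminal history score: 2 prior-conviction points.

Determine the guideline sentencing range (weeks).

136-172 weeks

Base offense level for criminal mischief: 6.
A1 applies (level before this adjustment is 6 < 10, so +1): 6 + 1 = 7.
A2 applies (level before this adjustment is 7 ≥ 3, so +5): 7 + 5 = 12.
A3 applies: 12 + 1 = 13.
A4 applies: 13 + 2 = 15.
A5 applies: 15 − 1 = 14.
Final offense level: 14.
Criminal history: 2 prior points → Category 1 (0-2).
Level 14 falls in the 11-15 band.
Grid: Level 11-15 × Category 1 = 136-172 weeks.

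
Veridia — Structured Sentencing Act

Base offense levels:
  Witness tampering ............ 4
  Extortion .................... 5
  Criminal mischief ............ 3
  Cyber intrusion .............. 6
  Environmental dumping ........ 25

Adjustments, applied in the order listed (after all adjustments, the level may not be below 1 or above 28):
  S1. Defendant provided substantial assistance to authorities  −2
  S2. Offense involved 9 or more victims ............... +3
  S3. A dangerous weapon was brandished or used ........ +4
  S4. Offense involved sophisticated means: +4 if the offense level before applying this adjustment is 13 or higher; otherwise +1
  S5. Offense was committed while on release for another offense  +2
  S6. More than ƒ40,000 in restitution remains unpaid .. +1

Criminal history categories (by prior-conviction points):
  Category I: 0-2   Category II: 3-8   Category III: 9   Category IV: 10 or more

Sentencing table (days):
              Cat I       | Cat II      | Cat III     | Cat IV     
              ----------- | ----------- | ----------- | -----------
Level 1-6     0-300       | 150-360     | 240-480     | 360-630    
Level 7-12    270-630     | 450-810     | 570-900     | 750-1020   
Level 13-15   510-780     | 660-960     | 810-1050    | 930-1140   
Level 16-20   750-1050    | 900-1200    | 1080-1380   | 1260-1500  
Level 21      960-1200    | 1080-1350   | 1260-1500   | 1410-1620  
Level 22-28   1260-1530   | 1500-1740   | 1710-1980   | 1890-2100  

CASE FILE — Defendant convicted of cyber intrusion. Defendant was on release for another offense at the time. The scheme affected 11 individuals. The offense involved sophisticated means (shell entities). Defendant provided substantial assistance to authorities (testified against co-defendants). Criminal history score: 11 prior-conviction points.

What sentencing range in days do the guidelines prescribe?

Base offense level for cyber intrusion: 6.
S1 applies: 6 − 2 = 4.
S2 applies: 4 + 3 = 7.
S4 applies (level before this adjustment is 7 < 13, so +1): 7 + 1 = 8.
S5 applies: 8 + 2 = 10.
S6 does not apply.
Final offense level: 10.
Criminal history: 11 prior points → Category IV (10+).
Level 10 falls in the 7-12 band.
Grid: Level 7-12 × Category IV = 750-1020 days.

750-1020 days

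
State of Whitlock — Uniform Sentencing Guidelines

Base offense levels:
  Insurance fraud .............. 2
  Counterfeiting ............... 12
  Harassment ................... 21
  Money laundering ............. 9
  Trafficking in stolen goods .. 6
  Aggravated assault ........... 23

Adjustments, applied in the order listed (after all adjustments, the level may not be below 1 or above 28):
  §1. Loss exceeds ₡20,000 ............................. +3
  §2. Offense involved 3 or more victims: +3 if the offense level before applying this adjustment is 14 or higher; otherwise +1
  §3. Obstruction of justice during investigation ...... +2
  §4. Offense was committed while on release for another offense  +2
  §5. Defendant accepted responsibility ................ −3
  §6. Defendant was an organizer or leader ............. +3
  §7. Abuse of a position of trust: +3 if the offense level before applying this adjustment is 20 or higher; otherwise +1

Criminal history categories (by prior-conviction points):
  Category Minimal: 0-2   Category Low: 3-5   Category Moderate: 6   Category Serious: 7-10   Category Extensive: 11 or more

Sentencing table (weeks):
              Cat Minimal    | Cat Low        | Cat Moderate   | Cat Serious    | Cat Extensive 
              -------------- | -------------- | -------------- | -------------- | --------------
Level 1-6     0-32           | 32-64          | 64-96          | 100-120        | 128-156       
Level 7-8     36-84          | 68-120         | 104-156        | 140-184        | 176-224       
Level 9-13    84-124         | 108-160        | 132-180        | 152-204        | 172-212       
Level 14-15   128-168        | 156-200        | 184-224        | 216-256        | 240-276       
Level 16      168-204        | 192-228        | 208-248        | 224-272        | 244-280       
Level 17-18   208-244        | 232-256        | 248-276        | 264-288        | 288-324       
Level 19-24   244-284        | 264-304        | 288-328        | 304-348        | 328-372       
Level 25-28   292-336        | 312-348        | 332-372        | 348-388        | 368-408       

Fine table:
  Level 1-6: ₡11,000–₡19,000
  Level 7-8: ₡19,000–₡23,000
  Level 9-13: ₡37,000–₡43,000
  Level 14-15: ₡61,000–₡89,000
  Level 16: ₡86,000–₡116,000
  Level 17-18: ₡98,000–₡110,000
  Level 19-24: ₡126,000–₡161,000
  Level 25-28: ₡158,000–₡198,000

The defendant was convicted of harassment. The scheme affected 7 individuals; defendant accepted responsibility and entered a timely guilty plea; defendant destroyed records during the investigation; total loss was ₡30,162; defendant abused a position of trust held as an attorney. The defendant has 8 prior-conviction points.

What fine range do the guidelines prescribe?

Base offense level for harassment: 21.
§1 applies: 21 + 3 = 24.
§2 applies (level before this adjustment is 24 ≥ 14, so +3): 24 + 3 = 27.
§3 applies: 27 + 2 = 29.
§4 does not apply.
§5 applies: 29 − 3 = 26.
§7 applies (level before this adjustment is 26 ≥ 20, so +3): 26 + 3 = 29.
Level 29 exceeds the maximum of 28; capped at 28.
Final offense level: 28.
Level 28 falls in the 25-28 band.
Fine table: Level 25-28 → ₡158,000–₡198,000.

₡158,000–₡198,000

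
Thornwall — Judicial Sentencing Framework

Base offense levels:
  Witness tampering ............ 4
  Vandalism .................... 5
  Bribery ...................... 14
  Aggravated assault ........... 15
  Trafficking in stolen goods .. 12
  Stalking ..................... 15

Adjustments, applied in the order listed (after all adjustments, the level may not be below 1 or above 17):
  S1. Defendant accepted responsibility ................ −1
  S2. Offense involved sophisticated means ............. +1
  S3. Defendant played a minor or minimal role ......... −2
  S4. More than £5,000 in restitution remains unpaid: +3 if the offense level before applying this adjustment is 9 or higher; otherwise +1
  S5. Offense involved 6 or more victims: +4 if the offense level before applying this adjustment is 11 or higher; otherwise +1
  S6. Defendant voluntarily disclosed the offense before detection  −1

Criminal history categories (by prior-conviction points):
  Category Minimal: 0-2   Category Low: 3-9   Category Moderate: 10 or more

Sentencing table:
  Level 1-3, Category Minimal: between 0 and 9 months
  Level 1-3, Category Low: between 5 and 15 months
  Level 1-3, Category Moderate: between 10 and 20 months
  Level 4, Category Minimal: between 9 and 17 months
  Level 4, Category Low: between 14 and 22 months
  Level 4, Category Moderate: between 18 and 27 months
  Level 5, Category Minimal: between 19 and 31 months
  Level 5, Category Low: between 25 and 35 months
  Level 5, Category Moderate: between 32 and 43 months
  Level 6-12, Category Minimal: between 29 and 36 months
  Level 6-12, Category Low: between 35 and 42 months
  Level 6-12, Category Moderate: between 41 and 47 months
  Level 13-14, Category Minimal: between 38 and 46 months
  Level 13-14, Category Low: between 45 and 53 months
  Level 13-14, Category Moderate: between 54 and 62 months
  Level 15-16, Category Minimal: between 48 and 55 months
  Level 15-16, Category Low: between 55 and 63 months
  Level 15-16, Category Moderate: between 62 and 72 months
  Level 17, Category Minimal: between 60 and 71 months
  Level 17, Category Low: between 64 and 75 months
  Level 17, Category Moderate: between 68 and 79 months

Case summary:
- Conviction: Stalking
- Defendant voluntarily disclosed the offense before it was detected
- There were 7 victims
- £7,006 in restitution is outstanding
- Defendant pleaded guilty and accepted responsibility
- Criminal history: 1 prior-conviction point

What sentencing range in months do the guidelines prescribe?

60-71 months

Base offense level for stalking: 15.
S1 applies: 15 − 1 = 14.
S2 does not apply.
S4 applies (level before this adjustment is 14 ≥ 9, so +3): 14 + 3 = 17.
S5 applies (level before this adjustment is 17 ≥ 11, so +4): 17 + 4 = 21.
S6 applies: 21 − 1 = 20.
Level 20 exceeds the maximum of 17; capped at 17.
Final offense level: 17.
Criminal history: 1 prior point → Category Minimal (0-2).
Level 17 falls in the 17 band.
Grid: Level 17 × Category Minimal = 60-71 months.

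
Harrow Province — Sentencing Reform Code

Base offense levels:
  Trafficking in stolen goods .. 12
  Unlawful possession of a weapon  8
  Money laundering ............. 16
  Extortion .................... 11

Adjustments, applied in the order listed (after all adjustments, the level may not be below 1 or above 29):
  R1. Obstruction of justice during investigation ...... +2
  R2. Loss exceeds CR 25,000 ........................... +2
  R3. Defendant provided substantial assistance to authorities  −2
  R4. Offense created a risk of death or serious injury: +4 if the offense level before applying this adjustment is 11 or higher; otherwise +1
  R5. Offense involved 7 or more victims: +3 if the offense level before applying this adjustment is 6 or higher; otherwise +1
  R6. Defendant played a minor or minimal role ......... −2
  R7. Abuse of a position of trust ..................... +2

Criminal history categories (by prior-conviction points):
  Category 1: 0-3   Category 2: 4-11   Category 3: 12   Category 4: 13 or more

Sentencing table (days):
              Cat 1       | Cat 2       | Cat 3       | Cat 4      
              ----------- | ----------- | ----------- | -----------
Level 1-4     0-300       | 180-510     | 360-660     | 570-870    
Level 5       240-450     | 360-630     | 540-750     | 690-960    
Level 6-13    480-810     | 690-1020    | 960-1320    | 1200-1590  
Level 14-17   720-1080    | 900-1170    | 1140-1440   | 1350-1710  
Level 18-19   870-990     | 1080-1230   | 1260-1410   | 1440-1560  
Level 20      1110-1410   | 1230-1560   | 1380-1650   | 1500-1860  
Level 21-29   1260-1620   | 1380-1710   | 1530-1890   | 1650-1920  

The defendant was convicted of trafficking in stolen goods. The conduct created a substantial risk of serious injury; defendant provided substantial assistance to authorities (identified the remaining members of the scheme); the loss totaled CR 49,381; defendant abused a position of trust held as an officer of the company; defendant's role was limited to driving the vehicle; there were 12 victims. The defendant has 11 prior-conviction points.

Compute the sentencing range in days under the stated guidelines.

1080-1230 days

Base offense level for trafficking in stolen goods: 12.
R2 applies: 12 + 2 = 14.
R3 applies: 14 − 2 = 12.
R4 applies (level before this adjustment is 12 ≥ 11, so +4): 12 + 4 = 16.
R5 applies (level before this adjustment is 16 ≥ 6, so +3): 16 + 3 = 19.
R6 applies: 19 − 2 = 17.
R7 applies: 17 + 2 = 19.
Final offense level: 19.
Criminal history: 11 prior points → Category 2 (4-11).
Level 19 falls in the 18-19 band.
Grid: Level 18-19 × Category 2 = 1080-1230 days.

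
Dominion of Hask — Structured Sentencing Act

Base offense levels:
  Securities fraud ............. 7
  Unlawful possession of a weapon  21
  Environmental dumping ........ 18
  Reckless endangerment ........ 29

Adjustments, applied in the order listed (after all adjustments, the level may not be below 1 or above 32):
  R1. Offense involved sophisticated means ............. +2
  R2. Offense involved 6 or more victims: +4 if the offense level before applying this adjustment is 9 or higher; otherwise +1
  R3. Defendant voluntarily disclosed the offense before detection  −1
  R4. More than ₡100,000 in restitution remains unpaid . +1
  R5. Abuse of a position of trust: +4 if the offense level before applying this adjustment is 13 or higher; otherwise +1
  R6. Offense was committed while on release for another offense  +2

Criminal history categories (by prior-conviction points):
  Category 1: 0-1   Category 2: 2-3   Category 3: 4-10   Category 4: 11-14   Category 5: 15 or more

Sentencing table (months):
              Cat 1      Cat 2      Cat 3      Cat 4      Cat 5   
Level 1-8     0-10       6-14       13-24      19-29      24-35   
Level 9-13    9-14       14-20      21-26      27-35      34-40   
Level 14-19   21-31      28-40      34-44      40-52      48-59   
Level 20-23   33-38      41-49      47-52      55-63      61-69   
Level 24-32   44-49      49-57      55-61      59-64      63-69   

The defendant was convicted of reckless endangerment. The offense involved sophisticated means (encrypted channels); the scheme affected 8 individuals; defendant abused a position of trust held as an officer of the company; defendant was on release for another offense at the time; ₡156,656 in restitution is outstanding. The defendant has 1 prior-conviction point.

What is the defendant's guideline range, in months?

Base offense level for reckless endangerment: 29.
R1 applies: 29 + 2 = 31.
R2 applies (level before this adjustment is 31 ≥ 9, so +4): 31 + 4 = 35.
R4 applies: 35 + 1 = 36.
R5 applies (level before this adjustment is 36 ≥ 13, so +4): 36 + 4 = 40.
R6 applies: 40 + 2 = 42.
Level 42 exceeds the maximum of 32; capped at 32.
Final offense level: 32.
Criminal history: 1 prior point → Category 1 (0-1).
Level 32 falls in the 24-32 band.
Grid: Level 24-32 × Category 1 = 44-49 months.

44-49 months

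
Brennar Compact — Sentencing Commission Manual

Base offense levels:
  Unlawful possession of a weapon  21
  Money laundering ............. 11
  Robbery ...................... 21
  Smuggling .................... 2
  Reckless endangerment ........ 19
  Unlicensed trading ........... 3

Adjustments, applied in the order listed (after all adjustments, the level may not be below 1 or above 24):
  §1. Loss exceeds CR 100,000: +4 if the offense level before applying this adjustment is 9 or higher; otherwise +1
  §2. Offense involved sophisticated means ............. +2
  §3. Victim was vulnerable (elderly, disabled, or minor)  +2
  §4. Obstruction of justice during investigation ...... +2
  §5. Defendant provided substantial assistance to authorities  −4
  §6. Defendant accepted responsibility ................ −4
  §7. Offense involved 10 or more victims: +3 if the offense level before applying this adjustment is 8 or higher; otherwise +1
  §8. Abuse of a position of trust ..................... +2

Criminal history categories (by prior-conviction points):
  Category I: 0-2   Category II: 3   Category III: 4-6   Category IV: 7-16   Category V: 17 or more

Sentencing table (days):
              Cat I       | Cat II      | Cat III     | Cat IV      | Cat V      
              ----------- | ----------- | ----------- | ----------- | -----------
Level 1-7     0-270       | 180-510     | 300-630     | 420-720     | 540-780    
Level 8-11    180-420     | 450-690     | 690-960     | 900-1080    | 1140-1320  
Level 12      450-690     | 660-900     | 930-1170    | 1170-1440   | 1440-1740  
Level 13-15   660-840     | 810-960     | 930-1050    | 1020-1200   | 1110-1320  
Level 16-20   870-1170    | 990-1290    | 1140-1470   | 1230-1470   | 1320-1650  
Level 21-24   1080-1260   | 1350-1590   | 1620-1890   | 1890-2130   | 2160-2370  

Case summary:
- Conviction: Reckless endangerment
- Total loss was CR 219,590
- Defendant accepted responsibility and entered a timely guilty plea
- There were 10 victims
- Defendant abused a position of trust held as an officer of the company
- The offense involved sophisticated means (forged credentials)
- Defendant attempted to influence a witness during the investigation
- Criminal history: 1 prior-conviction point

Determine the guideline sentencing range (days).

1080-1260 days

Base offense level for reckless endangerment: 19.
§1 applies (level before this adjustment is 19 ≥ 9, so +4): 19 + 4 = 23.
§2 applies: 23 + 2 = 25.
§3 does not apply.
§4 applies: 25 + 2 = 27.
§5 does not apply.
§6 applies: 27 − 4 = 23.
§7 applies (level before this adjustment is 23 ≥ 8, so +3): 23 + 3 = 26.
§8 applies: 26 + 2 = 28.
Level 28 exceeds the maximum of 24; capped at 24.
Final offense level: 24.
Criminal history: 1 prior point → Category I (0-2).
Level 24 falls in the 21-24 band.
Grid: Level 21-24 × Category I = 1080-1260 days.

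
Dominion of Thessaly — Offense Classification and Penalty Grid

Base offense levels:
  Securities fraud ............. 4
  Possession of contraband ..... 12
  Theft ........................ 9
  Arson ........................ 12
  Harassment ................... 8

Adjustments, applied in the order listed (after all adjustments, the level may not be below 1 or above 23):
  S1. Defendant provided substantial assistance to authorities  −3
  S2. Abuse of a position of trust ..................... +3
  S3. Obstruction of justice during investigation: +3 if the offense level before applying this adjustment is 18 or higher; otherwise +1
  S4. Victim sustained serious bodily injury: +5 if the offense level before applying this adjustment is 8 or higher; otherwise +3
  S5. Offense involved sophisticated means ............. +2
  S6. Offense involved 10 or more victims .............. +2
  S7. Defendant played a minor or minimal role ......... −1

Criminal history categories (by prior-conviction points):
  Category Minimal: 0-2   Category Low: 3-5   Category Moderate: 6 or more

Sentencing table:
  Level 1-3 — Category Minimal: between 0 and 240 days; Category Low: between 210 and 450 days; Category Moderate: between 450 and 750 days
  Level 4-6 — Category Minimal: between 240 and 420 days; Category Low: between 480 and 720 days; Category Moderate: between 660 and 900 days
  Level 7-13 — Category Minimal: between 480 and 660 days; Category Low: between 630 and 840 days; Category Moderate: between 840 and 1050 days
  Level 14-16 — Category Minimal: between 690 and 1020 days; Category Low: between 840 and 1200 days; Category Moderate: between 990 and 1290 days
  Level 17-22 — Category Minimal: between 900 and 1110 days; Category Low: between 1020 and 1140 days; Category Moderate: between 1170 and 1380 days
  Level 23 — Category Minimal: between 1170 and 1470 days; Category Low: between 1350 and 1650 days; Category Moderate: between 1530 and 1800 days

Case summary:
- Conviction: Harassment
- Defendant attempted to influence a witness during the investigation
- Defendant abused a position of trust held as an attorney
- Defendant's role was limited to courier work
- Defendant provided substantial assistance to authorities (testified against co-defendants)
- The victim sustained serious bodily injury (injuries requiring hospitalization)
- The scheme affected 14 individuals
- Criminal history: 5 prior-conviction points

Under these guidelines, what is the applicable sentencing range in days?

Base offense level for harassment: 8.
S1 applies: 8 − 3 = 5.
S2 applies: 5 + 3 = 8.
S3 applies (level before this adjustment is 8 < 18, so +1): 8 + 1 = 9.
S4 applies (level before this adjustment is 9 ≥ 8, so +5): 9 + 5 = 14.
S6 applies: 14 + 2 = 16.
S7 applies: 16 − 1 = 15.
Final offense level: 15.
Criminal history: 5 prior points → Category Low (3-5).
Level 15 falls in the 14-16 band.
Grid: Level 14-16 × Category Low = 840-1200 days.

840-1200 days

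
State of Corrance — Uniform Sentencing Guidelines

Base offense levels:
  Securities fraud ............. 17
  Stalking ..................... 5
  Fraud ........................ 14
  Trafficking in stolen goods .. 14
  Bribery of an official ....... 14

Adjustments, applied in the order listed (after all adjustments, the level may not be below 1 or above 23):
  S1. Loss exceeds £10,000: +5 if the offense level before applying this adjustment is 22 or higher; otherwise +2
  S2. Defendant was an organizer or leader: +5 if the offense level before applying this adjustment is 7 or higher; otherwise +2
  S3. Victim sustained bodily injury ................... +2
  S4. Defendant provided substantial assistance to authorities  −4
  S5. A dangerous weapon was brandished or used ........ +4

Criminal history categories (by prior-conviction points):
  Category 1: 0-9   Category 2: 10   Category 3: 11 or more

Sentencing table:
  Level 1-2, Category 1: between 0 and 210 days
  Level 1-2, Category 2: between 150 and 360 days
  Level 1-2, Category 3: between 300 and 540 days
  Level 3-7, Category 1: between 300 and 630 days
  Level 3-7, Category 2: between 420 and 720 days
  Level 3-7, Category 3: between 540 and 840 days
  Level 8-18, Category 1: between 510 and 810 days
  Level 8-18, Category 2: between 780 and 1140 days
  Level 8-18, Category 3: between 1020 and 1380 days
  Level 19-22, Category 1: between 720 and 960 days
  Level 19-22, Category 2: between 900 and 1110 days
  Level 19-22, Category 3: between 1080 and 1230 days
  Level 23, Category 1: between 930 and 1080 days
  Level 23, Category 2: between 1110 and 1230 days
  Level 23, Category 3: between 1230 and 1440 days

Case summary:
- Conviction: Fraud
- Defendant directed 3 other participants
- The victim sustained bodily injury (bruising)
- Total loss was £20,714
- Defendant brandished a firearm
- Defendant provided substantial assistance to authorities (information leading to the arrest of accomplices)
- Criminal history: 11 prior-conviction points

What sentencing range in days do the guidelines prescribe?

1230-1440 days

Base offense level for fraud: 14.
S1 applies (level before this adjustment is 14 < 22, so +2): 14 + 2 = 16.
S2 applies (level before this adjustment is 16 ≥ 7, so +5): 16 + 5 = 21.
S3 applies: 21 + 2 = 23.
S4 applies: 23 − 4 = 19.
S5 applies: 19 + 4 = 23.
Final offense level: 23.
Criminal history: 11 prior points → Category 3 (11+).
Level 23 falls in the 23 band.
Grid: Level 23 × Category 3 = 1230-1440 days.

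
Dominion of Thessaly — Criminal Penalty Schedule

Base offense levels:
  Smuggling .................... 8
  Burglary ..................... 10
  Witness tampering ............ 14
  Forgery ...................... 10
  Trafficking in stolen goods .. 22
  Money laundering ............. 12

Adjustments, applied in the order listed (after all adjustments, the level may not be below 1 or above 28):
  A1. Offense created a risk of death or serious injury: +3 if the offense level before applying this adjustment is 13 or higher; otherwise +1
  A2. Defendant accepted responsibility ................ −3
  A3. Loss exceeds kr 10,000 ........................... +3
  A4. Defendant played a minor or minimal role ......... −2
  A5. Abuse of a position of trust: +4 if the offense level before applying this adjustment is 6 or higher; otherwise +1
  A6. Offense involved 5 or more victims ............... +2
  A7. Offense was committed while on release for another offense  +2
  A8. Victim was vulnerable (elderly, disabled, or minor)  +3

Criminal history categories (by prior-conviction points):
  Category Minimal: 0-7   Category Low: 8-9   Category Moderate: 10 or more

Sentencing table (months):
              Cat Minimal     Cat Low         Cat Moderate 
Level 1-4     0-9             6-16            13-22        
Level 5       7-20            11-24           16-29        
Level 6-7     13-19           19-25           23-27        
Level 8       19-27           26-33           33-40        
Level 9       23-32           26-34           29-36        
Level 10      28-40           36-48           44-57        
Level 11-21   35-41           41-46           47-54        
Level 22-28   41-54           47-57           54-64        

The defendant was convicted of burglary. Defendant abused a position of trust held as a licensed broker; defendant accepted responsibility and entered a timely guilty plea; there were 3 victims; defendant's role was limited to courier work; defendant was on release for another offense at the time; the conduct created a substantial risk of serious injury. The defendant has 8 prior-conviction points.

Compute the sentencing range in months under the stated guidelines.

Base offense level for burglary: 10.
A1 applies (level before this adjustment is 10 < 13, so +1): 10 + 1 = 11.
A2 applies: 11 − 3 = 8.
A3 does not apply.
A4 applies: 8 − 2 = 6.
A5 applies (level before this adjustment is 6 ≥ 6, so +4): 6 + 4 = 10.
A6 does not apply.
A7 applies: 10 + 2 = 12.
Final offense level: 12.
Criminal history: 8 prior points → Category Low (8-9).
Level 12 falls in the 11-21 band.
Grid: Level 11-21 × Category Low = 41-46 months.

41-46 months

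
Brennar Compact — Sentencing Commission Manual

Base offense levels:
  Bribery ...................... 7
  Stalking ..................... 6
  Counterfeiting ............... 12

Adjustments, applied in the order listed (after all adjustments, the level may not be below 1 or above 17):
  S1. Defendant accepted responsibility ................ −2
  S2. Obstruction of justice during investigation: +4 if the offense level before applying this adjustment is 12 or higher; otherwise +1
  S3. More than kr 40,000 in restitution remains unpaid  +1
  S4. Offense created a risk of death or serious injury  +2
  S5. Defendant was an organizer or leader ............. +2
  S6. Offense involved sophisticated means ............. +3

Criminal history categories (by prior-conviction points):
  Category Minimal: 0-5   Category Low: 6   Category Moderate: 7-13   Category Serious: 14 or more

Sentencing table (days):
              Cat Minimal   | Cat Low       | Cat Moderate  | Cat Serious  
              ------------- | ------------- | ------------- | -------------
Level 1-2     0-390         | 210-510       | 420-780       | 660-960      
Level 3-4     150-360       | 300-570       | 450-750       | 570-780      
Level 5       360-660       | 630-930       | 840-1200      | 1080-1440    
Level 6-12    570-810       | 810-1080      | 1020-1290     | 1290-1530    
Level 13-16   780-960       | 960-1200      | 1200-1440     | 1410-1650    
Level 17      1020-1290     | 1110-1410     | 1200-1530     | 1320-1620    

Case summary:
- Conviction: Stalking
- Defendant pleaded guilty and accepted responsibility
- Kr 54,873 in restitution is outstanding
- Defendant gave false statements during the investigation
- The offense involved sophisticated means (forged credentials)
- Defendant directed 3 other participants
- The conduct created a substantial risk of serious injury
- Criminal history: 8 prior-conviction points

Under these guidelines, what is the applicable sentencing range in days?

Base offense level for stalking: 6.
S1 applies: 6 − 2 = 4.
S2 applies (level before this adjustment is 4 < 12, so +1): 4 + 1 = 5.
S3 applies: 5 + 1 = 6.
S4 applies: 6 + 2 = 8.
S5 applies: 8 + 2 = 10.
S6 applies: 10 + 3 = 13.
Final offense level: 13.
Criminal history: 8 prior points → Category Moderate (7-13).
Level 13 falls in the 13-16 band.
Grid: Level 13-16 × Category Moderate = 1200-1440 days.

1200-1440 days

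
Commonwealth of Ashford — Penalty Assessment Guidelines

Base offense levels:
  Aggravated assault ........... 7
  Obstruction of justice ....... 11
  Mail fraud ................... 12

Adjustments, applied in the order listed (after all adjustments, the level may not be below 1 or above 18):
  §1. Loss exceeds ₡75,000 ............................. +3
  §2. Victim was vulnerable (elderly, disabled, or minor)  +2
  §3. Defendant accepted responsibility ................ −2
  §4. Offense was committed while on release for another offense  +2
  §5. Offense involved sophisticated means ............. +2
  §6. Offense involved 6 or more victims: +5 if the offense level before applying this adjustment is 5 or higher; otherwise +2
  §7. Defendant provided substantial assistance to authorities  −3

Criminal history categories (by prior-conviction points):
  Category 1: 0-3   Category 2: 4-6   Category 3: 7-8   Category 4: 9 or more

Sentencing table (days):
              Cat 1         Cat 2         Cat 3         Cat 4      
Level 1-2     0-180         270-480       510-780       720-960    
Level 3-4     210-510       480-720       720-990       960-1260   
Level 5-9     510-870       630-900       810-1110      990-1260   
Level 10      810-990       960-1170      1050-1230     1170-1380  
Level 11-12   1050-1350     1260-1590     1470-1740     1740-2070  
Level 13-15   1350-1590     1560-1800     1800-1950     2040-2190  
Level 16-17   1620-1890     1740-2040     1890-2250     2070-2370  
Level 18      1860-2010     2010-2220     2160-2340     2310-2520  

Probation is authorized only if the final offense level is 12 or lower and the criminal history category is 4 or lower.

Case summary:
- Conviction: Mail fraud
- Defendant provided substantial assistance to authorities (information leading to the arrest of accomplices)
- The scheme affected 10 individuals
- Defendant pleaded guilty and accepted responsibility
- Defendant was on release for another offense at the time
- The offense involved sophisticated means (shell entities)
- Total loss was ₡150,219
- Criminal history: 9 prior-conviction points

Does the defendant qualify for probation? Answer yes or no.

No

Base offense level for mail fraud: 12.
§1 applies: 12 + 3 = 15.
§3 applies: 15 − 2 = 13.
§4 applies: 13 + 2 = 15.
§5 applies: 15 + 2 = 17.
§6 applies (level before this adjustment is 17 ≥ 5, so +5): 17 + 5 = 22.
§7 applies: 22 − 3 = 19.
Level 19 exceeds the maximum of 18; capped at 18.
Final offense level: 18.
Criminal history: 9 prior points → Category 4 (9+).
Level 18 falls in the 18 band.
Grid: Level 18 × Category 4 = 2310-2520 days.
Probation check: level 18 > 12 and category 4 ≤ 4 → not eligible.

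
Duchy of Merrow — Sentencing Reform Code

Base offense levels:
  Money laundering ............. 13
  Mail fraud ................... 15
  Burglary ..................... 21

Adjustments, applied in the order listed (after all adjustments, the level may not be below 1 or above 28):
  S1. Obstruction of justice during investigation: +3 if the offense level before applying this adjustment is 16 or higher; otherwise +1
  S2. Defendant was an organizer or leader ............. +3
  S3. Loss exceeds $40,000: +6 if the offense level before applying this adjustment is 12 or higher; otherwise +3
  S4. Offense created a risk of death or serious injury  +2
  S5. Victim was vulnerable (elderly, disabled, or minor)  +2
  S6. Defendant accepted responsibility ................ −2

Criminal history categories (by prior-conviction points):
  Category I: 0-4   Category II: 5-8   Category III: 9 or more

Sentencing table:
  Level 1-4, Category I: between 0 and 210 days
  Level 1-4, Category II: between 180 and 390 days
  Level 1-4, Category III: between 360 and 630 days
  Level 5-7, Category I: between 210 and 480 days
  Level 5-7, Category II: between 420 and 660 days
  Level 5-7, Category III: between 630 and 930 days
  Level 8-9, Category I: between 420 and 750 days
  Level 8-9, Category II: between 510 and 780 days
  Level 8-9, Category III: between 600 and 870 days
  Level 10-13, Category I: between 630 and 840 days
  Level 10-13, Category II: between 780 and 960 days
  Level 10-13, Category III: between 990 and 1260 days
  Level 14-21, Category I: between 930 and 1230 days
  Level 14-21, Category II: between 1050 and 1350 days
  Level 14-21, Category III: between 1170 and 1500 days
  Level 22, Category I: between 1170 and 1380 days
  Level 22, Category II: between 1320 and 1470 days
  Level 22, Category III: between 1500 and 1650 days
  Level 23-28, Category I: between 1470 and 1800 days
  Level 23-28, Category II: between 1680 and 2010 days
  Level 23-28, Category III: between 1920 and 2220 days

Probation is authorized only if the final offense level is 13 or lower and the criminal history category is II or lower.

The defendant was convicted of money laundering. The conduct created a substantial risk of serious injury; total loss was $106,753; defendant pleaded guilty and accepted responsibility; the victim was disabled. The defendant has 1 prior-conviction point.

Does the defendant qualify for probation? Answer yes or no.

Base offense level for money laundering: 13.
S1 does not apply.
S3 applies (level before this adjustment is 13 ≥ 12, so +6): 13 + 6 = 19.
S4 applies: 19 + 2 = 21.
S5 applies: 21 + 2 = 23.
S6 applies: 23 − 2 = 21.
Final offense level: 21.
Criminal history: 1 prior point → Category I (0-4).
Level 21 falls in the 14-21 band.
Grid: Level 14-21 × Category I = 930-1230 days.
Probation check: level 21 > 13 and category I ≤ II → not eligible.

No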